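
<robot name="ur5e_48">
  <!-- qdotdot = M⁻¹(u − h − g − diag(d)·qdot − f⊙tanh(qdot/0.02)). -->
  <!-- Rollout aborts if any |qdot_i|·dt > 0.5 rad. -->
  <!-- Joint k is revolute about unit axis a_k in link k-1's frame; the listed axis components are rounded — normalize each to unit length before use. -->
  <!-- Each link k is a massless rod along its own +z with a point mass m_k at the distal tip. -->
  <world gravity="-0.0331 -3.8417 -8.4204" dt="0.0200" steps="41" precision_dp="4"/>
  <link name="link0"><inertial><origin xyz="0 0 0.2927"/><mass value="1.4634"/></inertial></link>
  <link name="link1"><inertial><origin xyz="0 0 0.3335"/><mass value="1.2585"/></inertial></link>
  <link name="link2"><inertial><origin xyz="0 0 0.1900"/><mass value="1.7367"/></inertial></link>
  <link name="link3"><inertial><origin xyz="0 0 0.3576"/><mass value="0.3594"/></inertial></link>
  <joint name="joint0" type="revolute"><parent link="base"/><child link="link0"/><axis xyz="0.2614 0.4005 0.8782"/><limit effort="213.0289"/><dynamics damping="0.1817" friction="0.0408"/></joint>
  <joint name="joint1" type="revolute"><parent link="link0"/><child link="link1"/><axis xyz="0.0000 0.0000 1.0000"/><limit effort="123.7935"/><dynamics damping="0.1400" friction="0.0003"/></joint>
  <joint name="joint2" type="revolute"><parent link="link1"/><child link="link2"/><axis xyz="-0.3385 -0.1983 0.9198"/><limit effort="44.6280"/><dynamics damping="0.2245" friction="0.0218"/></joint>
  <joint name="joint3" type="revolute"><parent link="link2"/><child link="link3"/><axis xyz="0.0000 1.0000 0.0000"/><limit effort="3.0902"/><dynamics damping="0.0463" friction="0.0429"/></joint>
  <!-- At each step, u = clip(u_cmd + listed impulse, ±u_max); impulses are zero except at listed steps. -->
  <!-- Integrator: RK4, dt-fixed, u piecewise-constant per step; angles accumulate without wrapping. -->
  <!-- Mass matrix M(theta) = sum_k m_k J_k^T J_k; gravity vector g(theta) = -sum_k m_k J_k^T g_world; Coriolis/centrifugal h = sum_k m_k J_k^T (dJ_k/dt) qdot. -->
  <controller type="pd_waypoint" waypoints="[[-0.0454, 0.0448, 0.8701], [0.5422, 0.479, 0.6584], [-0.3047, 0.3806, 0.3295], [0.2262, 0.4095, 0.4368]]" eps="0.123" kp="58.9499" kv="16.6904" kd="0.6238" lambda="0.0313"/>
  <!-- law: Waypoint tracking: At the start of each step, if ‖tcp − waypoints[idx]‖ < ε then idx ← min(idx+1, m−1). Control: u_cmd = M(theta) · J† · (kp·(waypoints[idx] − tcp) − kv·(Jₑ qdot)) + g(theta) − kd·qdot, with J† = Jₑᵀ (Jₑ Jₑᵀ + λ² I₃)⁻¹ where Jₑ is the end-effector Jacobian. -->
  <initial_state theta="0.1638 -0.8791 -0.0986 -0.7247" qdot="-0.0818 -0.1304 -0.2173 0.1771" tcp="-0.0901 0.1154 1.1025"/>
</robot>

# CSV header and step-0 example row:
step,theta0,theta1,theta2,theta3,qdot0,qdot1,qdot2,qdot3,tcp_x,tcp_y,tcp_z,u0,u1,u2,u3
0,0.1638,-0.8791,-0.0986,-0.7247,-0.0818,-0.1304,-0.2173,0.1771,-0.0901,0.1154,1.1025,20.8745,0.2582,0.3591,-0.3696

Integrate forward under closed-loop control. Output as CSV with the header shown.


step,theta0,theta1,theta2,theta3,qdot0,qdot1,qdot2,qdot3,tcp_x,tcp_y,tcp_z,u0,u1,u2,u3
1,0.1736,-0.8802,-0.0990,-0.7373,1.0576,0.0166,0.1238,-1.4298,-0.0890,0.1147,1.1005,12.0377,-0.0006,0.2124,0.8428
2,0.2013,-0.8806,-0.0948,-0.7707,1.7094,-0.0503,0.2613,-1.9159,-0.0865,0.1117,1.0949,5.2009,-0.0744,0.2838,0.9536
3,0.2387,-0.8815,-0.0905,-0.8100,2.0332,-0.0272,0.1611,-2.0140,-0.0820,0.1061,1.0883,0.3410,-0.2022,0.4740,0.7920
4,0.2805,-0.8823,-0.0873,-0.8492,2.1477,-0.0458,0.1438,-1.9148,-0.0759,0.0987,1.0817,-2.7464,-0.2769,0.5683,0.5684
5,0.3234,-0.8830,-0.0851,-0.8863,2.1354,-0.0247,0.0817,-1.7939,-0.0689,0.0904,1.0753,-4.6595,-0.3644,0.6442,0.4145
6,0.3652,-0.8837,-0.0835,-0.9208,2.0505,-0.0393,0.0840,-1.6575,-0.0616,0.0820,1.0690,-5.7152,-0.4081,0.6515,0.3130
7,0.4050,-0.8844,-0.0821,-0.9528,1.9264,-0.0351,0.0608,-1.5485,-0.0543,0.0738,1.0630,-6.2681,-0.4534,0.6532,0.2746
8,0.4421,-0.8853,-0.0809,-0.9827,1.7843,-0.0531,0.0715,-1.4459,-0.0475,0.0663,1.0571,-6.4664,-0.4712,0.6241,0.2659
9,0.4763,-0.8864,-0.0796,-1.0108,1.6366,-0.0569,0.0617,-1.3644,-0.0412,0.0594,1.0512,-6.4789,-0.4920,0.6009,0.2863
10,0.5075,-0.8877,-0.0783,-1.0373,1.4911,-0.0736,0.0708,-1.2875,-0.0355,0.0534,1.0454,-6.3584,-0.4967,0.5647,0.3154
11,0.5360,-0.8892,-0.0770,-1.0624,1.3519,-0.0784,0.0642,-1.2237,-0.0304,0.0481,1.0398,-6.1842,-0.5057,0.5375,0.3547
12,0.5617,-0.8909,-0.0757,-1.0862,1.2214,-0.0912,0.0697,-1.1619,-0.0261,0.0434,1.0342,-5.9686,-0.5048,0.5046,0.3933
13,0.5849,-0.8927,-0.0744,-1.1089,1.1004,-0.0945,0.0634,-1.1086,-0.0223,0.0395,1.0287,-5.7507,-0.5084,0.4803,0.4344
14,0.6058,-0.8947,-0.0732,-1.1306,0.9894,-0.1032,0.0659,-1.0562,-0.0191,0.0361,1.0233,-5.5275,-0.5055,0.4531,0.4717
15,0.6246,-0.8968,-0.0720,-1.1512,0.8879,-0.1043,0.0596,-1.0096,-0.0165,0.0332,1.0181,-5.3196,-0.5067,0.4331,0.5085
16,0.6414,-0.8989,-0.0708,-1.1709,0.7956,-0.1096,0.0603,-0.9637,-0.0144,0.0308,1.0130,-5.1189,-0.5032,0.4113,0.5411
17,0.6565,-0.9011,-0.0697,-1.1898,0.7118,-0.1089,0.0541,-0.9221,-0.0126,0.0287,1.0080,-4.9378,-0.5032,0.3954,0.5724
18,0.6700,-0.9033,-0.0686,-1.2078,0.6360,-0.1117,0.0538,-0.8810,-0.0113,0.0271,1.0032,-4.7670,-0.4996,0.3780,0.5998
19,0.6820,-0.9055,-0.0676,-1.2250,0.5673,-0.1095,0.0481,-0.8434,-0.0103,0.0257,0.9985,-4.6150,-0.4991,0.3654,0.6260
20,0.6927,-0.9077,-0.0667,-1.2415,0.5052,-0.1104,0.0473,-0.8063,-0.0096,0.0247,0.9939,-4.4730,-0.4956,0.3515,0.6488
21,0.7023,-0.9098,-0.0658,-1.2573,0.4491,-0.1073,0.0422,-0.7721,-0.0092,0.0238,0.9895,-4.3473,-0.4947,0.3415,0.6705
22,0.7107,-0.9120,-0.0650,-1.2724,0.3985,-0.1069,0.0413,-0.7383,-0.0090,0.0232,0.9853,26.8003,-4.5351,-3.9647,1.2978
23,0.7322,-0.9321,-0.0759,-1.2967,1.7427,-1.8579,-1.1280,-1.6748,-0.0022,0.0277,0.9788,15.2724,-2.1043,-1.7712,1.6475
24,0.7749,-0.9744,-0.1044,-1.3320,2.5248,-2.3270,-1.7614,-1.8406,0.0154,0.0384,0.9695,6.9807,-1.2572,-0.5665,1.3760
25,0.8295,-1.0229,-0.1404,-1.3672,2.9425,-2.4771,-1.8959,-1.6784,0.0391,0.0506,0.9597,1.7743,-0.8682,-0.0173,0.9955
26,0.8903,-1.0712,-0.1793,-1.3989,3.1322,-2.3433,-2.0099,-1.4904,0.0658,0.0631,0.9501,-1.4450,-0.7775,0.3140,0.7324
27,0.9535,-1.1175,-0.2182,-1.4264,3.1842,-2.2807,-1.8980,-1.2590,0.0933,0.0758,0.9407,-3.0434,-0.6633,0.4173,0.5371
28,1.0170,-1.1611,-0.2561,-1.4500,3.1637,-2.0879,-1.8871,-1.1017,0.1204,0.0887,0.9314,-3.9239,-0.6664,0.5161,0.4598
29,1.0796,-1.2022,-0.2922,-1.4702,3.1011,-2.0183,-1.7237,-0.9232,0.1465,0.1018,0.9221,-3.9992,-0.5800,0.5131,0.4020
30,1.1409,-1.2405,-0.3265,-1.4876,3.0308,-1.8319,-1.6945,-0.8187,0.1711,0.1151,0.9130,-3.9771,-0.5933,0.5626,0.4157
31,1.2008,-1.2766,-0.3587,-1.5026,2.9546,-1.7764,-1.5269,-0.6788,0.1942,0.1285,0.9038,-3.4212,-0.5033,0.5483,0.4085
32,1.2593,-1.3102,-0.3891,-1.5155,2.8983,-1.5911,-1.5096,-0.6087,0.2157,0.1421,0.8948,-3.0521,-0.5229,0.6018,0.4513
33,1.3168,-1.3416,-0.4176,-1.5264,2.8492,-1.5482,-1.3429,-0.4877,0.2357,0.1556,0.8858,-2.1334,-0.4219,0.6040,0.4518
34,1.3737,-1.3705,-0.4446,-1.5357,2.8369,-1.3489,-1.3484,-0.4410,0.2543,0.1691,0.8770,-1.5846,-0.4520,0.6815,0.5005
35,1.4304,-1.3972,-0.4697,-1.5433,2.8371,-1.3170,-1.1744,-0.3259,0.2715,0.1825,0.8684,-0.2926,-0.3292,0.7135,0.4918
36,1.4878,-1.4212,-0.4936,-1.5496,2.8919,-1.0825,-1.2121,-0.2999,0.2874,0.1957,0.8601,0.4009,-0.3769,0.8287,0.5417
37,1.5463,-1.4428,-0.5157,-1.5543,2.9617,-1.0616,-1.0157,-0.1797,0.3023,0.2087,0.8519,2.1886,-0.2159,0.9002,0.5160
38,1.6070,-1.4610,-0.5369,-1.5579,3.1094,-0.7597,-1.1026,-0.1775,0.3160,0.2215,0.8440,2.9458,-0.2986,1.0619,0.5706
39,1.6708,-1.4764,-0.5562,-1.5600,3.2688,-0.7549,-0.8606,-0.0397,0.3288,0.2342,0.8365,5.3030,-0.0813,1.1703,0.5208
40,1.7389,-1.4873,-0.5751,-1.5611,3.5334,-0.3370,-1.0276,-0.0722,0.3408,0.2466,0.8291,5.7776,-0.2424,1.3693,0.5896
41,1.8121,-1.4947,-0.5920,-1.5609,3.7880,-0.3493,-0.7231,0.0735,0.3519,0.2590,0.8221,,,,


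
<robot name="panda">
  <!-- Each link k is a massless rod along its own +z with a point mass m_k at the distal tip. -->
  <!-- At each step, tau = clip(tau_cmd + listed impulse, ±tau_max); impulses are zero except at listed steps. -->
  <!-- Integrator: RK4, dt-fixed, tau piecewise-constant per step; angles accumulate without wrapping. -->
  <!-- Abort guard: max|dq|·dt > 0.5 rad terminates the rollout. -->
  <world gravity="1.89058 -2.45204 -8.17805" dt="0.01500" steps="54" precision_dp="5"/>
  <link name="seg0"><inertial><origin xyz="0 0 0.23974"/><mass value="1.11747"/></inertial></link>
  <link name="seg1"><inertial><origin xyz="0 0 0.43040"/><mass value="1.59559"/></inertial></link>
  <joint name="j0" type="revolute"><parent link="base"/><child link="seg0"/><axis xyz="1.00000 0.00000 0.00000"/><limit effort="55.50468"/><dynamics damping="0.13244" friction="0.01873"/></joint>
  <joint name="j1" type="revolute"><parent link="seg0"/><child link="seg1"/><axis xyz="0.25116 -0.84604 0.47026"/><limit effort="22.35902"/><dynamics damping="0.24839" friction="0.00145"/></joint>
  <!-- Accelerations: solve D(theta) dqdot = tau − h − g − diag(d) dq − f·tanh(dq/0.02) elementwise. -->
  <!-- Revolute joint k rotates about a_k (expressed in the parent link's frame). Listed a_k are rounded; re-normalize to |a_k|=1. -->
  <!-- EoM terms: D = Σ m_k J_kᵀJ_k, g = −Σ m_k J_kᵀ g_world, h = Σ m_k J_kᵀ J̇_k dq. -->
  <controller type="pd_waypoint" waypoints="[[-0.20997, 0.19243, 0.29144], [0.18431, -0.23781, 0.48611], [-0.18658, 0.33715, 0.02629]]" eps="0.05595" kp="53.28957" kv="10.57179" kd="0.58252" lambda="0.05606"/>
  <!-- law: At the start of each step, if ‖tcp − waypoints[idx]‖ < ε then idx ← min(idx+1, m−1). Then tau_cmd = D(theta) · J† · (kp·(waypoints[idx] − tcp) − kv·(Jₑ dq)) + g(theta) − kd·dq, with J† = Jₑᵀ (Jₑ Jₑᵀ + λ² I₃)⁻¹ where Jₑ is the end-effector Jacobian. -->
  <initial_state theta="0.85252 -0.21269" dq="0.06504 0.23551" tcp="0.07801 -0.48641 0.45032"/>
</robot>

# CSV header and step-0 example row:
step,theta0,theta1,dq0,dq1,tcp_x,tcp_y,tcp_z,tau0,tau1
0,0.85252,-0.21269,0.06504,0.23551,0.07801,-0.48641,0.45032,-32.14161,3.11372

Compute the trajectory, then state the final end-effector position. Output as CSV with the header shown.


step,theta0,theta1,dq0,dq1,tcp_x,tcp_y,tcp_z,tau0,tau1
1,0.85004,-0.20685,-0.39529,0.54313,0.07587,-0.48587,0.45148,-28.42759,2.55978
2,0.84126,-0.19686,-0.77606,0.78947,0.07220,-0.48286,0.45565,-25.31287,2.14339
3,0.82725,-0.18352,-1.09144,0.99047,0.06730,-0.47772,0.46221,-22.68966,1.82881
4,0.80892,-0.16741,-1.35298,1.15744,0.06139,-0.47070,0.47065,-20.46824,1.58825
5,0.78700,-0.14900,-1.57018,1.29841,0.05462,-0.46200,0.48050,-18.57378,1.40048
6,0.76210,-0.12863,-1.75086,1.41907,0.04713,-0.45177,0.49137,-16.94431,1.24951
7,0.73471,-0.10657,-1.90143,1.52345,0.03902,-0.44016,0.50291,-15.52882,1.12344
8,0.70525,-0.08305,-2.02711,1.61442,0.03038,-0.42728,0.51483,-14.28561,1.01348
9,0.67407,-0.05824,-2.13217,1.69401,0.02128,-0.41324,0.52688,-13.18074,0.91325
10,0.64143,-0.03232,-2.22007,1.76368,0.01179,-0.39814,0.53884,-12.18675,0.81823
11,0.60759,-0.00542,-2.29361,1.82445,0.00197,-0.38209,0.55053,-11.28155,0.72528
12,0.57273,0.02233,-2.35506,1.87707,-0.00812,-0.36519,0.56180,-10.44751,0.63241
13,0.53704,0.05082,-2.40623,1.92207,-0.01843,-0.34752,0.57251,-9.67067,0.53845
14,0.50064,0.07992,-2.44857,1.95985,-0.02891,-0.32919,0.58256,-8.94010,0.44290
15,0.46366,0.10954,-2.48323,1.99071,-0.03950,-0.31029,0.59185,-8.24733,0.34578
16,0.42621,0.13957,-2.51112,2.01490,-0.05016,-0.29091,0.60031,-7.58595,0.24745
17,0.38839,0.16991,-2.53294,2.03265,-0.06084,-0.27116,0.60790,-6.95118,0.14859
18,0.35029,0.20048,-2.54924,2.04417,-0.07149,-0.25111,0.61457,-6.33960,0.05003
19,0.31198,0.23117,-2.56042,2.04969,-0.08208,-0.23087,0.62030,-5.74884,-0.04728
20,0.27354,0.26190,-2.56681,2.04943,-0.09255,-0.21051,0.62508,-5.17740,-0.14233
21,0.23504,0.29258,-2.56865,2.04369,-0.10287,-0.19014,0.62891,-4.62440,-0.23417
22,0.19654,0.32314,-2.56611,2.03274,-0.11300,-0.16983,0.63179,-4.08950,-0.32185
23,0.15811,0.35350,-2.55933,2.01693,-0.12291,-0.14966,0.63375,-3.57268,-0.40455
24,0.11981,0.38359,-2.54845,1.99663,-0.13258,-0.12971,0.63483,-3.07421,-0.48159
25,0.08171,0.41334,-2.53357,1.97221,-0.14198,-0.11004,0.63505,-2.59448,-0.55239
26,0.04386,0.44269,-2.51481,1.94412,-0.15109,-0.09072,0.63446,-2.13396,-0.61657
27,0.00632,0.47161,-2.49229,1.91279,-0.15988,-0.07181,0.63311,-1.69314,-0.67389
28,-0.03086,0.50003,-2.46615,1.87869,-0.16836,-0.05335,0.63105,-1.27247,-0.72428
29,-0.06761,0.52792,-2.43656,1.84228,-0.17651,-0.03540,0.62833,-0.87233,-0.76782
30,-0.10390,0.55525,-2.40369,1.80403,-0.18432,-0.01798,0.62502,-0.49298,-0.80470
31,-0.13968,0.58200,-2.36776,1.76442,-0.19179,-0.00114,0.62116,-0.13458,-0.83527
32,-0.17489,0.60815,-2.32901,1.72388,-0.19893,0.01510,0.61682,0.20286,-0.85995
33,-0.20951,0.63368,-2.28770,1.68286,-0.20574,0.03071,0.61205,0.51945,-0.87922
34,-0.24349,0.65861,-2.24409,1.64175,-0.21222,0.04569,0.60691,0.81544,-0.89365
35,-0.27680,0.68291,-2.19850,1.60093,-0.21839,0.06003,0.60145,1.09117,-0.90380
36,-0.30941,0.70661,-2.15122,1.56073,-0.22425,0.07371,0.59572,1.34715,-0.91026
37,-0.34130,0.72972,-2.10256,1.52146,-0.22981,0.08674,0.58977,1.58393,-0.91360
38,-0.37246,0.75224,-2.05283,1.48336,-0.23509,0.09912,0.58363,1.80219,-0.91437
39,-0.40286,0.77420,-2.00234,1.44665,-0.24009,0.11085,0.57736,2.00265,-0.91310
40,-0.43251,0.79563,-1.95138,1.41151,-0.24484,0.12194,0.57098,2.18610,-0.91023
41,-0.46139,0.81654,-1.90024,1.37807,-0.24935,0.13241,0.56454,2.35338,-0.90620
42,-0.48950,0.83696,-1.84920,1.34642,-0.25362,0.14227,0.55807,2.50534,-0.90136
43,-0.51685,0.85693,-1.79849,1.31664,-0.25767,0.15153,0.55158,2.64286,-0.89601
44,-0.54344,0.87646,-1.74836,1.28876,-0.26152,0.16021,0.54511,2.76681,-0.89041
45,-0.56929,0.89559,-1.69901,1.26278,-0.26517,0.16833,0.53867,2.87807,-0.88475
46,-0.59441,0.91434,-1.65064,1.23869,-0.26864,0.17591,0.53230,2.97751,-0.87919
47,-0.61880,0.93275,-1.60340,1.21645,-0.27194,0.18296,0.52599,3.06596,-0.87382
48,-0.64250,0.95083,-1.55746,1.19601,-0.27507,0.18951,0.51977,3.14426,-0.86872
49,-0.66553,0.96863,-1.51294,1.17732,-0.27805,0.19558,0.51365,3.21318,-0.86391
50,-0.68789,0.98615,-1.46994,1.16030,-0.28088,0.20118,0.50764,3.27349,-0.85940
51,-0.70962,1.00344,-1.42857,1.14488,-0.28357,0.20635,0.50174,3.32591,-0.85517
52,-0.73075,1.02050,-1.38889,1.13099,-0.28613,0.21109,0.49597,3.37112,-0.85117
53,-0.75129,1.03737,-1.35097,1.11854,-0.28856,0.21543,0.49032,3.40978,-0.84735
54,-0.77128,1.05406,-1.31486,1.10747,-0.29087,0.21939,0.48480,,
# final tcp position (m): -0.29087 0.21939 0.48480


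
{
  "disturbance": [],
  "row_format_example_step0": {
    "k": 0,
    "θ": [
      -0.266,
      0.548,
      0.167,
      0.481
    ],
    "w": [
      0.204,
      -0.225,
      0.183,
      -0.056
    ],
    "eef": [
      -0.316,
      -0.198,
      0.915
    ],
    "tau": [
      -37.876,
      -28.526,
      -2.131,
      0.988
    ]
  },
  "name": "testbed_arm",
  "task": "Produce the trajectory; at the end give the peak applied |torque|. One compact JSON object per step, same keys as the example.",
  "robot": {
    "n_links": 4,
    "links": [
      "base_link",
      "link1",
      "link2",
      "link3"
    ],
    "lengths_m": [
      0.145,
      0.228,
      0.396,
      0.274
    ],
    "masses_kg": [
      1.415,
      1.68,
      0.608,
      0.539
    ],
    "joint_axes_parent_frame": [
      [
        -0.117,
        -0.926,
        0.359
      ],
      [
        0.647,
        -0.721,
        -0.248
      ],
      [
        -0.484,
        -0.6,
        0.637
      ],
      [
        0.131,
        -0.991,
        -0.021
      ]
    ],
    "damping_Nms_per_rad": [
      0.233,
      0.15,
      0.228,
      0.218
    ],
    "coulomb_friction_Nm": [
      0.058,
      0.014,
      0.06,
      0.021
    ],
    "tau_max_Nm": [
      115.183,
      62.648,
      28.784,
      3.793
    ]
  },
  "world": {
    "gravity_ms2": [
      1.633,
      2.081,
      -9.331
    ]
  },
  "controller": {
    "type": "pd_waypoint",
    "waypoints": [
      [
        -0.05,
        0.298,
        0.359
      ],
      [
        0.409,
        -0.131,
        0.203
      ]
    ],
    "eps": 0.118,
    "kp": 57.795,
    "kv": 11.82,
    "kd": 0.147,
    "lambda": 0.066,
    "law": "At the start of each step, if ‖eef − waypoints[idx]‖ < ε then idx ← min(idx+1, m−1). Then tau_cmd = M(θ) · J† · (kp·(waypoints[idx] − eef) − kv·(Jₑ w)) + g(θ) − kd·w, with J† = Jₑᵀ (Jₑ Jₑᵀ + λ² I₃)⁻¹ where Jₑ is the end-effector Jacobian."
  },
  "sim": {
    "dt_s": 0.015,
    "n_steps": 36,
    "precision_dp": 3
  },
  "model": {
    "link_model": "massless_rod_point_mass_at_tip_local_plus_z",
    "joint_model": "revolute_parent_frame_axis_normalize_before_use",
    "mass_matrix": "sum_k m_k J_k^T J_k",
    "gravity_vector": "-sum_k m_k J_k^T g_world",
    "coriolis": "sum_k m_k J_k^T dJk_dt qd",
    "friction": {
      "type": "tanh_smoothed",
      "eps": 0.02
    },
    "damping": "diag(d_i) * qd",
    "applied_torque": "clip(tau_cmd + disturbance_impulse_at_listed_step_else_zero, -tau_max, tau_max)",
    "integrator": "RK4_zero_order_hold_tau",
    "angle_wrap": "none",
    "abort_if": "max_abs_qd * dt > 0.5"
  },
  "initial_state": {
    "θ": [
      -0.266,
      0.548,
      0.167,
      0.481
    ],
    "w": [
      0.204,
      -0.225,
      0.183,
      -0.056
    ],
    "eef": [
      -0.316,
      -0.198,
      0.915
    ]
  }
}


{"k":1,"\u03b8":[-0.277,0.549,0.178,0.503],"w":[-1.664,0.307,1.254,2.867],"eef":[-0.316,-0.193,0.913],"tau":[-30.953,-23.733,-2.047,0.423]}
{"k":2,"\u03b8":[-0.313,0.556,0.204,0.559],"w":[-3.083,0.723,2.197,4.576],"eef":[-0.311,-0.184,0.906],"tau":[-22.726,-17.956,-1.465,0.285]}
{"k":3,"\u03b8":[-0.366,0.569,0.242,0.635],"w":[-4.017,0.946,2.956,5.464],"eef":[-0.303,-0.17,0.896],"tau":[-14.573,-12.183,-0.674,0.31]}
{"k":4,"\u03b8":[-0.43,0.584,0.291,0.719],"w":[-4.516,0.966,3.574,5.787],"eef":[-0.291,-0.154,0.884],"tau":[-7.464,-7.134,0.121,0.355]}
{"k":5,"\u03b8":[-0.499,0.597,0.349,0.806],"w":[-4.677,0.804,4.133,5.731],"eef":[-0.275,-0.136,0.87],"tau":[-1.816,-3.15,0.835,0.36]}
{"k":6,"\u03b8":[-0.569,0.607,0.415,0.889],"w":[-4.607,0.494,4.713,5.418],"eef":[-0.257,-0.118,0.853],"tau":[2.32,-0.266,1.463,0.311]}
{"k":7,"\u03b8":[-0.636,0.611,0.49,0.967],"w":[-4.41,0.08,5.376,4.927],"eef":[-0.238,-0.1,0.836],"tau":[5.044,1.698,2.011,0.217]}
{"k":8,"\u03b8":[-0.701,0.609,0.577,1.036],"w":[-4.194,-0.373,6.168,4.287],"eef":[-0.219,-0.084,0.818],"tau":[6.485,3.128,2.411,0.092]}
{"k":9,"\u03b8":[-0.763,0.601,0.676,1.094],"w":[-4.077,-0.751,7.078,3.504],"eef":[-0.2,-0.072,0.799],"tau":[6.861,4.588,2.425,-0.061]}
{"k":10,"\u03b8":[-0.825,0.589,0.789,1.14],"w":[-4.201,-0.821,7.932,2.603],"eef":[-0.182,-0.063,0.78],"tau":[6.756,6.353,1.815,-0.257]}
{"k":11,"\u03b8":[-0.891,0.58,0.911,1.173],"w":[-4.624,-0.322,8.289,1.769],"eef":[-0.166,-0.058,0.76],"tau":[7.056,7.789,0.915,-0.521]}
{"k":12,"\u03b8":[-0.965,0.583,1.032,1.195],"w":[-5.167,0.667,7.823,1.315],"eef":[-0.15,-0.055,0.742],"tau":[8.103,8.407,0.35,-0.832]}
{"k":13,"\u03b8":[-1.045,0.601,1.142,1.214],"w":[-5.579,1.72,6.798,1.309],"eef":[-0.136,-0.053,0.723],"tau":[9.578,8.585,0.217,-1.119]}
{"k":14,"\u03b8":[-1.13,0.633,1.235,1.235],"w":[-5.752,2.51,5.696,1.522],"eef":[-0.122,-0.05,0.704],"tau":[11.028,8.669,0.316,-1.322]}
{"k":15,"\u03b8":[-1.216,0.674,1.314,1.26],"w":[-5.713,2.987,4.765,1.721],"eef":[-0.109,-0.045,0.685],"tau":[12.158,8.688,0.482,-1.426]}
{"k":16,"\u03b8":[-1.301,0.721,1.38,1.286],"w":[-5.53,3.234,4.036,1.813],"eef":[-0.097,-0.038,0.667],"tau":[12.879,8.578,0.638,-1.45]}
{"k":17,"\u03b8":[-1.382,0.77,1.436,1.313],"w":[-5.261,3.343,3.467,1.8],"eef":[-0.085,-0.029,0.65],"tau":[13.221,8.299,0.754,-1.418]}
{"k":18,"\u03b8":[-1.458,0.82,1.484,1.34],"w":[-4.944,3.373,3.011,1.711],"eef":[-0.074,-0.019,0.633],"tau":[13.256,7.854,0.822,-1.351]}
{"k":19,"\u03b8":[-1.53,0.871,1.527,1.364],"w":[-4.603,3.358,2.635,1.576],"eef":[-0.065,-0.007,0.617],"tau":[13.057,7.264,0.843,-1.264]}
{"k":20,"\u03b8":[-1.596,0.921,1.564,1.387],"w":[-4.252,3.316,2.317,1.417],"eef":[-0.056,0.005,0.602],"tau":[12.688,6.561,0.824,-1.166]}
{"k":21,"\u03b8":[-1.657,0.97,1.596,1.407],"w":[-3.901,3.255,2.043,1.249],"eef":[-0.048,0.018,0.588],"tau":[12.203,5.778,0.77,-1.064]}
{"k":22,"\u03b8":[-1.713,1.018,1.625,1.424],"w":[-3.556,3.18,1.804,1.082],"eef":[-0.041,0.032,0.575],"tau":[11.642,4.946,0.689,-0.961]}
{"k":23,"\u03b8":[-1.764,1.065,1.651,1.439],"w":[-3.222,3.095,1.594,0.92],"eef":[-0.035,0.047,0.563],"tau":[11.039,4.09,0.587,-0.861]}
{"k":24,"\u03b8":[-1.81,1.111,1.673,1.452],"w":[-2.904,3.0,1.409,0.768],"eef":[-0.031,0.061,0.551],"tau":[10.42,3.235,0.469,-0.765]}
{"k":25,"\u03b8":[-1.851,1.155,1.693,1.462],"w":[-2.602,2.897,1.245,0.628],"eef":[-0.027,0.076,0.539],"tau":[9.805,2.397,0.342,-0.674]}
{"k":26,"\u03b8":[-1.888,1.198,1.711,1.471],"w":[-2.32,2.788,1.1,0.5],"eef":[-0.024,0.091,0.528],"tau":[9.209,1.592,0.209,-0.589]}
{"k":27,"\u03b8":[-1.921,1.239,1.726,1.477],"w":[-2.057,2.672,0.972,0.386],"eef":[-0.021,0.106,0.518],"tau":[8.643,0.831,0.074,-0.511]}
{"k":28,"\u03b8":[-1.95,1.278,1.74,1.483],"w":[-1.815,2.552,0.858,0.285],"eef":[-0.02,0.12,0.507],"tau":[8.113,0.122,-0.059,-0.441]}
{"k":29,"\u03b8":[-1.976,1.315,1.752,1.486],"w":[-1.593,2.428,0.758,0.198],"eef":[-0.019,0.134,0.498],"tau":[7.624,-0.53,-0.188,-0.377]}
{"k":30,"\u03b8":[-1.998,1.351,1.763,1.489],"w":[-1.392,2.302,0.67,0.124],"eef":[-0.018,0.148,0.488],"tau":[7.179,-1.123,-0.311,-0.321]}
{"k":31,"\u03b8":[-2.017,1.384,1.772,1.49],"w":[-1.21,2.174,0.593,0.062],"eef":[-0.018,0.161,0.479],"tau":[6.778,-1.655,-0.427,-0.272]}
{"k":32,"\u03b8":[-2.034,1.416,1.781,1.49],"w":[-1.046,2.047,0.524,0.013],"eef":[-0.019,0.173,0.47],"tau":[6.42,-2.127,-0.534,-0.23]}
{"k":33,"\u03b8":[-2.049,1.446,1.788,1.49],"w":[-0.9,1.921,0.46,-0.016],"eef":[-0.02,0.185,0.462],"tau":[6.108,-2.541,-0.633,-0.2]}
{"k":34,"\u03b8":[-2.061,1.473,1.795,1.49],"w":[-0.769,1.798,0.4,-0.031],"eef":[-0.021,0.196,0.453],"tau":[5.835,-2.899,-0.724,-0.178]}
{"k":35,"\u03b8":[-2.072,1.499,1.8,1.49],"w":[-0.653,1.676,0.348,-0.041],"eef":[-0.022,0.207,0.446],"tau":[5.596,-3.206,-0.805,-0.159]}
{"k":36,"\u03b8":[-2.081,1.524,1.805,1.489],"w":[-0.551,1.557,0.302,-0.048],"eef":[-0.023,0.217,0.438]}
{"summary": "max |tau| (N\u00b7m): 37.876"}


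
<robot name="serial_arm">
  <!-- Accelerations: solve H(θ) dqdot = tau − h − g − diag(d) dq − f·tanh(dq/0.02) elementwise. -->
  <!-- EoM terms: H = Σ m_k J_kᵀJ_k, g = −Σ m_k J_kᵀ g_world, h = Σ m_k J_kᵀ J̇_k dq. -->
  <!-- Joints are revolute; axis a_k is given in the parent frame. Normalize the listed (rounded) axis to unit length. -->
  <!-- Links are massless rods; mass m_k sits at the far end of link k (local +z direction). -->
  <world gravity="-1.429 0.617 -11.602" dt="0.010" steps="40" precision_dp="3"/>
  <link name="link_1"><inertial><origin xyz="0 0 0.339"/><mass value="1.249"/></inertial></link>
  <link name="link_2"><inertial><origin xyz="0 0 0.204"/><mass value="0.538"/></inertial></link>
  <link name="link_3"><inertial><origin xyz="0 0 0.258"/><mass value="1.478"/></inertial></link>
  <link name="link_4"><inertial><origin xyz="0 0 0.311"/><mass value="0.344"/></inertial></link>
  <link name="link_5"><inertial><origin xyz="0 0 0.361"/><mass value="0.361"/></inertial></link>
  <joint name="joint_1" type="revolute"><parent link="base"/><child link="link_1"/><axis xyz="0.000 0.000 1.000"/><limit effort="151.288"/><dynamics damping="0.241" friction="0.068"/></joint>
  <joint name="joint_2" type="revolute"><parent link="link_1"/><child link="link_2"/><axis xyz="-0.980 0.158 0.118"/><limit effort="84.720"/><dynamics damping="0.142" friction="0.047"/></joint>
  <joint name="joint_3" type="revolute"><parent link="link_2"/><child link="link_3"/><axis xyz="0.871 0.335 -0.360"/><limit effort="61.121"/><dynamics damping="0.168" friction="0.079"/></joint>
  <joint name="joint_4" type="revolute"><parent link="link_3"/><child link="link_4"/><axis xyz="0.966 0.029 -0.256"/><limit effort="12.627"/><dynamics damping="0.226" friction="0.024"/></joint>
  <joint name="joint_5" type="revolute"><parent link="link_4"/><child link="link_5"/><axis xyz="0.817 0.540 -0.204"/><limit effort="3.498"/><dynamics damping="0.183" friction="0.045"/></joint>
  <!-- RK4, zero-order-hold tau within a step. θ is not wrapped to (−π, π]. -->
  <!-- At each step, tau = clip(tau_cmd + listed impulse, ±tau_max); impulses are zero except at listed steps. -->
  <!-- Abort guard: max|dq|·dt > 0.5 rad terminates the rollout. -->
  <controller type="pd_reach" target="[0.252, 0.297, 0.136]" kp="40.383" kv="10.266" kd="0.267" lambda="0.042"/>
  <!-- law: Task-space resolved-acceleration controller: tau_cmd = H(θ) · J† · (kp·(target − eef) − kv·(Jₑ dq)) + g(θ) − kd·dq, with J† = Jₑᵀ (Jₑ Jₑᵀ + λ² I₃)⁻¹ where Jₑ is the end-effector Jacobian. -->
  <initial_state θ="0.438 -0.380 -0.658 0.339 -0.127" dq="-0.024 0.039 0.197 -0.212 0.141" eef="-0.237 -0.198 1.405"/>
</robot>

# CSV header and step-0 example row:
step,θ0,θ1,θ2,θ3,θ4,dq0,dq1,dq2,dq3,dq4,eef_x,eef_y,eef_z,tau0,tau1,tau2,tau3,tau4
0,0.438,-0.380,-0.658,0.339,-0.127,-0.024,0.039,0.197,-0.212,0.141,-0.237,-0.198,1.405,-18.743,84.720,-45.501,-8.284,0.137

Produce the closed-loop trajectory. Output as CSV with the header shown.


step,θ0,θ1,θ2,θ3,θ4,dq0,dq1,dq2,dq3,dq4,eef_x,eef_y,eef_z,tau0,tau1,tau2,tau3,tau4
1,0.445,-0.372,-0.669,0.359,-0.121,1.202,1.640,-2.226,4.086,0.972,-0.236,-0.197,1.405,-20.468,84.720,-48.237,-9.766,0.012
2,0.447,-0.349,-0.700,0.419,-0.104,-0.710,2.779,-4.019,7.890,2.508,-0.234,-0.194,1.403,-21.374,84.720,-51.816,-10.949,-0.191
3,0.429,-0.317,-0.751,0.514,-0.067,-2.813,3.611,-6.231,11.196,4.816,-0.232,-0.189,1.399,-16.956,74.165,-42.744,-9.815,-0.451
4,0.408,-0.274,-0.823,0.640,-0.017,-1.890,5.000,-8.010,13.926,5.034,-0.228,-0.178,1.389,-10.202,45.062,-25.654,-6.721,-0.050
5,0.388,-0.220,-0.906,0.784,0.032,-1.978,5.821,-8.719,14.983,4.773,-0.222,-0.162,1.374,-4.372,21.660,-11.709,-3.543,0.382
6,0.369,-0.159,-0.994,0.934,0.076,-1.837,6.430,-8.687,14.945,3.963,-0.213,-0.139,1.355,-0.360,5.758,-2.875,-0.952,0.808
7,0.352,-0.093,-1.078,1.080,0.112,-1.622,6.897,-8.210,14.267,3.130,-0.203,-0.110,1.332,2.516,-4.720,2.070,1.035,1.092
8,0.337,-0.022,-1.157,1.218,0.140,-1.354,7.280,-7.493,13.268,2.505,-0.191,-0.076,1.309,4.916,-11.763,4.453,2.546,1.216
9,0.325,0.052,-1.228,1.345,0.163,-1.027,7.610,-6.652,12.141,2.133,-0.176,-0.039,1.284,7.343,-16.643,5.142,3.693,1.213
10,0.317,0.130,-1.290,1.461,0.183,-0.635,7.891,-5.764,10.999,2.000,-0.161,-0.000,1.260,10.131,-20.095,4.696,4.550,1.120
11,0.313,0.210,-1.343,1.565,0.203,-0.169,8.120,-4.882,9.902,2.080,-0.144,0.039,1.234,13.315,-22.483,3.579,5.150,0.967
12,0.314,0.292,-1.388,1.659,0.225,0.358,8.279,-4.054,8.881,2.348,-0.127,0.079,1.208,16.444,-23.929,2.316,5.501,0.773
13,0.321,0.375,-1.424,1.743,0.250,0.954,8.388,-3.258,7.948,2.747,-0.111,0.118,1.180,18.637,-24.477,1.428,5.620,0.560
14,0.333,0.460,-1.453,1.818,0.280,1.575,8.451,-2.474,7.096,3.232,-0.095,0.155,1.151,19.048,-24.250,1.280,5.551,0.344
15,0.352,0.544,-1.474,1.885,0.315,2.143,8.463,-1.697,6.310,3.744,-0.081,0.190,1.120,17.414,-23.498,1.899,5.367,0.140
16,0.376,0.629,-1.487,1.945,0.354,2.576,8.417,-0.953,5.580,4.211,-0.068,0.221,1.087,14.170,-22.513,3.023,5.145,-0.031
17,0.403,0.713,-1.493,1.997,0.398,2.824,8.306,-0.282,4.903,4.567,-0.058,0.249,1.053,10.104,-21.513,4.294,4.939,-0.155
18,0.431,0.795,-1.493,2.043,0.445,2.868,8.128,0.255,4.290,4.773,-0.050,0.274,1.019,5.975,-20.606,5.433,4.771,-0.226
19,0.459,0.875,-1.489,2.083,0.493,2.740,7.900,0.647,3.747,4.818,-0.045,0.295,0.984,2.299,-19.813,6.282,4.643,-0.245
20,0.485,0.953,-1.481,2.119,0.541,2.494,7.651,0.931,3.267,4.727,-0.041,0.313,0.950,-0.698,-19.108,6.799,4.546,-0.225
21,0.508,1.028,-1.470,2.149,0.587,2.173,7.396,1.126,2.846,4.539,-0.039,0.328,0.916,-2.975,-18.461,7.016,4.467,-0.180
22,0.528,1.101,-1.459,2.176,0.631,1.814,7.145,1.256,2.477,4.291,-0.038,0.340,0.884,-4.596,-17.847,6.994,4.396,-0.122
23,0.545,1.171,-1.446,2.199,0.673,1.441,6.907,1.344,2.150,4.014,-0.038,0.350,0.853,-5.668,-17.253,6.796,4.327,-0.060
24,0.557,1.239,-1.432,2.219,0.711,1.071,6.686,1.407,1.861,3.730,-0.038,0.359,0.823,-6.304,-16.670,6.476,4.258,-0.001
25,0.566,1.305,-1.418,2.236,0.747,0.715,6.482,1.457,1.601,3.453,-0.039,0.366,0.796,-6.607,-16.097,6.077,4.187,0.051
26,0.571,1.369,-1.403,2.251,0.780,0.377,6.295,1.502,1.367,3.192,-0.039,0.372,0.769,-6.659,-15.535,5.632,4.115,0.096
27,0.573,1.431,-1.388,2.264,0.811,0.059,6.123,1.545,1.152,2.949,-0.039,0.377,0.744,-6.528,-14.984,5.163,4.044,0.132
28,0.573,1.491,-1.372,2.274,0.839,-0.230,5.966,1.598,0.952,2.731,-0.039,0.381,0.720,-6.287,-14.448,4.693,3.975,0.160
29,0.569,1.550,-1.356,2.283,0.866,-0.499,5.821,1.652,0.766,2.531,-0.038,0.385,0.697,-5.956,-13.926,4.227,3.910,0.182
30,0.563,1.608,-1.339,2.290,0.890,-0.749,5.684,1.707,0.593,2.349,-0.037,0.388,0.675,-5.560,-13.418,3.775,3.849,0.199
31,0.554,1.664,-1.322,2.295,0.913,-0.981,5.555,1.762,0.432,2.182,-0.035,0.391,0.655,-5.123,-12.924,3.340,3.795,0.213
32,0.543,1.719,-1.304,2.298,0.934,-1.194,5.431,1.817,0.281,2.029,-0.033,0.394,0.635,-4.663,-12.442,2.927,3.748,0.224
33,0.530,1.772,-1.285,2.300,0.953,-1.391,5.312,1.870,0.139,1.887,-0.030,0.396,0.616,-4.195,-11.973,2.539,3.708,0.233
34,0.515,1.825,-1.267,2.301,0.972,-1.571,5.195,1.922,0.006,1.755,-0.026,0.398,0.598,-3.727,-11.515,2.175,3.676,0.242
35,0.499,1.876,-1.247,2.301,0.989,-1.737,5.081,1.969,-0.110,1.621,-0.022,0.399,0.580,-3.262,-11.057,1.833,3.646,0.255
36,0.481,1.927,-1.227,2.299,1.004,-1.886,4.967,2.014,-0.220,1.498,-0.018,0.401,0.563,-2.814,-10.612,1.517,3.624,0.266
37,0.461,1.976,-1.207,2.296,1.018,-2.020,4.854,2.055,-0.323,1.384,-0.013,0.402,0.547,-2.392,-10.181,1.230,3.610,0.278
38,0.440,2.024,-1.186,2.293,1.032,-2.139,4.740,2.091,-0.419,1.278,-0.008,0.403,0.531,-1.997,-9.762,0.971,3.603,0.291
39,0.418,2.070,-1.165,2.288,1.044,-2.243,4.624,2.123,-0.509,1.177,-0.002,0.404,0.516,-1.631,-9.356,0.738,3.602,0.306
40,0.396,2.116,-1.144,2.282,1.055,-2.331,4.507,2.148,-0.590,1.081,0.004,0.405,0.501,,,,,


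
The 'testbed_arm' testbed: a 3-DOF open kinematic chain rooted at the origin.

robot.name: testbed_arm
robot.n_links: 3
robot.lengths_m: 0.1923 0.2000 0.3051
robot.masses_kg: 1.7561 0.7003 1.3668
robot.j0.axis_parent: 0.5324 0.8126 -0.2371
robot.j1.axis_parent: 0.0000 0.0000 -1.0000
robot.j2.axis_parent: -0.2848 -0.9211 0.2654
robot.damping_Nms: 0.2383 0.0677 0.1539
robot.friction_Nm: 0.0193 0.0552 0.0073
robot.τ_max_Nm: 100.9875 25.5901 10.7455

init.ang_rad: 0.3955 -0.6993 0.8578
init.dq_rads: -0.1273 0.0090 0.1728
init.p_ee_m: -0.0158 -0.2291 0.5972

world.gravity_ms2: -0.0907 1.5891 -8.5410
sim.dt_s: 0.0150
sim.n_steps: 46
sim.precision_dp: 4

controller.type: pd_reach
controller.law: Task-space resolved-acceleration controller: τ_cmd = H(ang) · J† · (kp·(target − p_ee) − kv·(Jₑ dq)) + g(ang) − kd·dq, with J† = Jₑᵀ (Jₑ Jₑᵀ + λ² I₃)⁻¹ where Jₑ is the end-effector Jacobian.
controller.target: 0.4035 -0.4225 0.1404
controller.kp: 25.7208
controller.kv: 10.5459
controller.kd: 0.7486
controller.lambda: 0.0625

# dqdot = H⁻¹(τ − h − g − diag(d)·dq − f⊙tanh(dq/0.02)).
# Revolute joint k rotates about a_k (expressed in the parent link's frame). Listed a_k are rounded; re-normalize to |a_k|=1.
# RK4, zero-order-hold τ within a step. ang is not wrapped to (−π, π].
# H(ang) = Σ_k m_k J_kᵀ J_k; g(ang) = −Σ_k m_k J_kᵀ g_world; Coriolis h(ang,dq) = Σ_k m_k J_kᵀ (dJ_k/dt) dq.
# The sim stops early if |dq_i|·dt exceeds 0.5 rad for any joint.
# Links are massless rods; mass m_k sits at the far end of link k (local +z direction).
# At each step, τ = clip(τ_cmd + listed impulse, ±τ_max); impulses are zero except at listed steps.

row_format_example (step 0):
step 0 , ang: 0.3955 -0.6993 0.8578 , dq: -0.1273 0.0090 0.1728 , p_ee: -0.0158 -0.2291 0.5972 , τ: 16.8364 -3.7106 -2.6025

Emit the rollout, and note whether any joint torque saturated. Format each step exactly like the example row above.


step 1 , ang: 0.3989 -0.6945 0.8636 , dq: 0.5765 0.6136 0.5970 , p_ee: -0.0161 -0.2296 0.5962 , τ: 13.7550 -3.4892 -2.8103
step 2 , ang: 0.4111 -0.6845 0.8740 , dq: 1.0432 0.7125 0.7878 , p_ee: -0.0140 -0.2321 0.5938 , τ: 10.9772 -2.8890 -2.8338
step 3 , ang: 0.4293 -0.6742 0.8865 , dq: 1.3912 0.6675 0.8712 , p_ee: -0.0099 -0.2365 0.5903 , τ: 8.5165 -2.2418 -2.7676
step 4 , ang: 0.4522 -0.6647 0.8997 , dq: 1.6637 0.5909 0.8925 , p_ee: -0.0040 -0.2424 0.5860 , τ: 6.3464 -1.6408 -2.6505
step 5 , ang: 0.4788 -0.6565 0.9130 , dq: 1.8801 0.5172 0.8726 , p_ee: 0.0034 -0.2497 0.5810 , τ: 4.4317 -1.1076 -2.5028
step 6 , ang: 0.5082 -0.6492 0.9257 , dq: 2.0512 0.4564 0.8241 , p_ee: 0.0119 -0.2578 0.5753 , τ: 2.7391 -0.6421 -2.3369
step 7 , ang: 0.5400 -0.6427 0.9376 , dq: 2.1846 0.4099 0.7560 , p_ee: 0.0215 -0.2667 0.5691 , τ: 1.2387 -0.2385 -2.1612
step 8 , ang: 0.5735 -0.6368 0.9483 , dq: 2.2857 0.3770 0.6752 , p_ee: 0.0318 -0.2762 0.5624 , τ: -0.0948 0.1104 -1.9816
step 9 , ang: 0.6083 -0.6313 0.9578 , dq: 2.3592 0.3557 0.5870 , p_ee: 0.0427 -0.2859 0.5553 , τ: -1.2835 0.4112 -1.8020
step 10 , ang: 0.6441 -0.6261 0.9659 , dq: 2.4087 0.3442 0.4956 , p_ee: 0.0539 -0.2959 0.5477 , τ: -2.3459 0.6699 -1.6252
step 11 , ang: 0.6804 -0.6210 0.9726 , dq: 2.4376 0.3405 0.4043 , p_ee: 0.0655 -0.3059 0.5397 , τ: -3.2979 0.8921 -1.4527
step 12 , ang: 0.7171 -0.6159 0.9780 , dq: 2.4487 0.3429 0.3154 , p_ee: 0.0772 -0.3159 0.5314 , τ: -4.1531 1.0822 -1.2857
step 13 , ang: 0.7537 -0.6107 0.9821 , dq: 2.4443 0.3499 0.2306 , p_ee: 0.0889 -0.3259 0.5228 , τ: -4.9228 1.2443 -1.1245
step 14 , ang: 0.7903 -0.6054 0.9850 , dq: 2.4267 0.3601 0.1511 , p_ee: 0.1005 -0.3357 0.5139 , τ: -5.6166 1.3818 -0.9694
step 15 , ang: 0.8264 -0.5999 0.9867 , dq: 2.3978 0.3725 0.0777 , p_ee: 0.1120 -0.3453 0.5048 , τ: -6.2429 1.4978 -0.8204
step 16 , ang: 0.8621 -0.5942 0.9873 , dq: 2.3594 0.3862 0.0108 , p_ee: 0.1233 -0.3546 0.4955 , τ: -6.8085 1.5947 -0.6776
step 17 , ang: 0.8971 -0.5884 0.9871 , dq: 2.3137 0.4019 -0.0475 , p_ee: 0.1344 -0.3637 0.4860 , τ: -7.3192 1.6739 -0.5436
step 18 , ang: 0.9314 -0.5822 0.9860 , dq: 2.2613 0.4169 -0.0996 , p_ee: 0.1452 -0.3724 0.4764 , τ: -7.7805 1.7389 -0.4150
step 19 , ang: 0.9649 -0.5759 0.9841 , dq: 2.2032 0.4308 -0.1459 , p_ee: 0.1556 -0.3808 0.4667 , τ: -8.1969 1.7914 -0.2907
step 20 , ang: 0.9975 -0.5693 0.9816 , dq: 2.1408 0.4436 -0.1867 , p_ee: 0.1657 -0.3889 0.4570 , τ: -8.5722 1.8324 -0.1710
step 21 , ang: 1.0291 -0.5626 0.9785 , dq: 2.0751 0.4554 -0.2219 , p_ee: 0.1754 -0.3966 0.4472 , τ: -8.9099 1.8629 -0.0558
step 22 , ang: 1.0597 -0.5557 0.9750 , dq: 2.0072 0.4661 -0.2519 , p_ee: 0.1848 -0.4040 0.4375 , τ: -9.2133 1.8842 0.0548
step 23 , ang: 1.0892 -0.5487 0.9710 , dq: 1.9377 0.4758 -0.2772 , p_ee: 0.1937 -0.4110 0.4278 , τ: -9.4851 1.8971 0.1609
step 24 , ang: 1.1178 -0.5415 0.9667 , dq: 1.8674 0.4843 -0.2980 , p_ee: 0.2023 -0.4177 0.4182 , τ: -9.7281 1.9027 0.2627
step 25 , ang: 1.1452 -0.5342 0.9621 , dq: 1.7969 0.4918 -0.3147 , p_ee: 0.2105 -0.4240 0.4087 , τ: -9.9447 1.9018 0.3603
step 26 , ang: 1.1717 -0.5268 0.9573 , dq: 1.7267 0.4983 -0.3278 , p_ee: 0.2183 -0.4300 0.3993 , τ: -10.1372 1.8952 0.4536
step 27 , ang: 1.1970 -0.5193 0.9523 , dq: 1.6572 0.5037 -0.3375 , p_ee: 0.2258 -0.4356 0.3901 , τ: -10.3077 1.8836 0.5429
step 28 , ang: 1.2214 -0.5117 0.9472 , dq: 1.5887 0.5083 -0.3444 , p_ee: 0.2329 -0.4409 0.3810 , τ: -10.4582 1.8676 0.6283
step 29 , ang: 1.2447 -0.5041 0.9420 , dq: 1.5217 0.5120 -0.3486 , p_ee: 0.2396 -0.4459 0.3721 , τ: -10.5905 1.8479 0.7098
step 30 , ang: 1.2670 -0.4964 0.9368 , dq: 1.4563 0.5149 -0.3505 , p_ee: 0.2460 -0.4506 0.3635 , τ: -10.7064 1.8250 0.7876
step 31 , ang: 1.2884 -0.4887 0.9315 , dq: 1.3927 0.5172 -0.3504 , p_ee: 0.2521 -0.4550 0.3550 , τ: -10.8076 1.7994 0.8619
step 32 , ang: 1.3088 -0.4809 0.9263 , dq: 1.3311 0.5188 -0.3485 , p_ee: 0.2579 -0.4591 0.3468 , τ: -10.8954 1.7716 0.9327
step 33 , ang: 1.3283 -0.4731 0.9211 , dq: 1.2715 0.5198 -0.3451 , p_ee: 0.2634 -0.4629 0.3388 , τ: -10.9713 1.7418 1.0003
step 34 , ang: 1.3469 -0.4653 0.9159 , dq: 1.2141 0.5203 -0.3403 , p_ee: 0.2686 -0.4665 0.3310 , τ: -11.0365 1.7105 1.0647
step 35 , ang: 1.3647 -0.4575 0.9109 , dq: 1.1588 0.5204 -0.3345 , p_ee: 0.2735 -0.4699 0.3235 , τ: -11.0922 1.6781 1.1260
step 36 , ang: 1.3817 -0.4498 0.9059 , dq: 1.1058 0.5200 -0.3277 , p_ee: 0.2782 -0.4730 0.3162 , τ: -11.1395 1.6447 1.1845
step 37 , ang: 1.3979 -0.4420 0.9011 , dq: 1.0549 0.5193 -0.3201 , p_ee: 0.2827 -0.4759 0.3091 , τ: -11.1794 1.6107 1.2402
step 38 , ang: 1.4134 -0.4342 0.8963 , dq: 1.0062 0.5183 -0.3119 , p_ee: 0.2869 -0.4786 0.3023 , τ: -11.2126 1.5762 1.2933
step 39 , ang: 1.4281 -0.4264 0.8917 , dq: 0.9597 0.5169 -0.3031 , p_ee: 0.2910 -0.4811 0.2957 , τ: -11.2401 1.5415 1.3439
step 40 , ang: 1.4422 -0.4187 0.8872 , dq: 0.9153 0.5153 -0.2939 , p_ee: 0.2948 -0.4834 0.2894 , τ: -11.2626 1.5066 1.3921
step 41 , ang: 1.4556 -0.4110 0.8829 , dq: 0.8730 0.5134 -0.2843 , p_ee: 0.2984 -0.4856 0.2833 , τ: -11.2807 1.4719 1.4381
step 42 , ang: 1.4683 -0.4033 0.8787 , dq: 0.8327 0.5113 -0.2745 , p_ee: 0.3019 -0.4876 0.2774 , τ: -11.2949 1.4373 1.4819
step 43 , ang: 1.4805 -0.3957 0.8747 , dq: 0.7943 0.5091 -0.2645 , p_ee: 0.3052 -0.4894 0.2718 , τ: -11.3059 1.4029 1.5237
step 44 , ang: 1.4922 -0.3881 0.8708 , dq: 0.7577 0.5066 -0.2543 , p_ee: 0.3084 -0.4911 0.2663 , τ: -11.3140 1.3690 1.5635
step 45 , ang: 1.5033 -0.3805 0.8671 , dq: 0.7230 0.5040 -0.2441 , p_ee: 0.3114 -0.4926 0.2611 , τ: -11.3197 1.3354 1.6015
step 46 , ang: 1.5139 -0.3730 0.8635 , dq: 0.6900 0.5012 -0.2339 , p_ee: 0.3143 -0.4941 0.2561
any joint saturated: no


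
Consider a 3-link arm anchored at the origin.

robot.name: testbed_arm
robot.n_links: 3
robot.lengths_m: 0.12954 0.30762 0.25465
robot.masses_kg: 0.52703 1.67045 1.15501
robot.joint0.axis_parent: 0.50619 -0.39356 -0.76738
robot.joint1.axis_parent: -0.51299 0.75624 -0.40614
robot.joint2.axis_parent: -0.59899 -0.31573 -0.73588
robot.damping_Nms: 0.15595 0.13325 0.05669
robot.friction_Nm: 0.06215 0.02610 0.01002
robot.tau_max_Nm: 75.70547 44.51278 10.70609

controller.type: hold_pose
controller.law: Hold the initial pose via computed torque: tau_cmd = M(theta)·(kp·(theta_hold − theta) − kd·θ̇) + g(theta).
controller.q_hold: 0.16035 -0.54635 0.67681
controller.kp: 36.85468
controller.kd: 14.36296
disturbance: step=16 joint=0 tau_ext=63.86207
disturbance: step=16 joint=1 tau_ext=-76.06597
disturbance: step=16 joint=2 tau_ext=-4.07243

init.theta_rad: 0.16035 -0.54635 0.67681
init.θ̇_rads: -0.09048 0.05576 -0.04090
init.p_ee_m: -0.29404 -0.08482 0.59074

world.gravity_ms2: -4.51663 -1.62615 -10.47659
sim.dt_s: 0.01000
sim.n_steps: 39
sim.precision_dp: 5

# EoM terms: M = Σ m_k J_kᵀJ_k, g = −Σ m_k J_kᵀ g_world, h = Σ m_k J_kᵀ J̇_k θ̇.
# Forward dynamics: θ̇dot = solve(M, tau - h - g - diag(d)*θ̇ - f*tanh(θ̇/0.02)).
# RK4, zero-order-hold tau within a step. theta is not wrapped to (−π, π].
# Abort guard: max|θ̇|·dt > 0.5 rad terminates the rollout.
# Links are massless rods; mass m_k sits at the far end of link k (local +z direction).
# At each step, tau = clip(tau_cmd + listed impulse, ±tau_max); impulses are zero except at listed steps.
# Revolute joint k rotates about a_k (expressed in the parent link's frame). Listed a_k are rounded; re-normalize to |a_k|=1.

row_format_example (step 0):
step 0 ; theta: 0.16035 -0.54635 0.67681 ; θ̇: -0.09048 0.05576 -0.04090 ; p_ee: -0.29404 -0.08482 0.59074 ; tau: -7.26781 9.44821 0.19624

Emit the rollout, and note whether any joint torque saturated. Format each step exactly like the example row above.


step 1 ; theta: 0.15958 -0.54579 0.67640 ; θ̇: -0.06417 0.05698 -0.04065 ; p_ee: -0.29362 -0.08467 0.59102 ; tau: -7.34409 9.53508 0.19830
step 2 ; theta: 0.15904 -0.54522 0.67600 ; θ̇: -0.04287 0.05659 -0.03891 ; p_ee: -0.29326 -0.08454 0.59127 ; tau: -7.41115 9.61251 0.20034
step 3 ; theta: 0.15870 -0.54466 0.67563 ; θ̇: -0.02661 0.05431 -0.03543 ; p_ee: -0.29296 -0.08442 0.59147 ; tau: -7.46974 9.68149 0.20236
step 4 ; theta: 0.15849 -0.54414 0.67530 ; θ̇: -0.01646 0.04907 -0.02914 ; p_ee: -0.29271 -0.08431 0.59165 ; tau: -7.52003 9.74286 0.20438
step 5 ; theta: 0.15835 -0.54368 0.67505 ; θ̇: -0.01158 0.04137 -0.02079 ; p_ee: -0.29251 -0.08421 0.59180 ; tau: -7.56282 9.79730 0.20648
step 6 ; theta: 0.15825 -0.54331 0.67488 ; θ̇: -0.00914 0.03331 -0.01288 ; p_ee: -0.29234 -0.08413 0.59192 ; tau: -7.59961 9.84545 0.20873
step 7 ; theta: 0.15817 -0.54301 0.67478 ; θ̇: -0.00741 0.02615 -0.00683 ; p_ee: -0.29221 -0.08405 0.59201 ; tau: -7.63150 9.88789 0.21120
step 8 ; theta: 0.15810 -0.54278 0.67473 ; θ̇: -0.00589 0.02010 -0.00270 ; p_ee: -0.29211 -0.08399 0.59208 ; tau: -7.65916 9.92517 0.21381
step 9 ; theta: 0.15805 -0.54261 0.67472 ; θ̇: -0.00449 0.01509 -0.00005 ; p_ee: -0.29203 -0.08394 0.59214 ; tau: -7.68311 9.95776 0.21644
step 10 ; theta: 0.15801 -0.54248 0.67473 ; θ̇: -0.00322 0.01093 0.00153 ; p_ee: -0.29197 -0.08390 0.59218 ; tau: -7.70380 9.98613 0.21898
step 11 ; theta: 0.15798 -0.54238 0.67475 ; θ̇: -0.00208 0.00750 0.00241 ; p_ee: -0.29193 -0.08386 0.59221 ; tau: -7.72164 10.01074 0.22136
step 12 ; theta: 0.15797 -0.54232 0.67478 ; θ̇: -0.00109 0.00466 0.00283 ; p_ee: -0.29190 -0.08384 0.59223 ; tau: -7.73703 10.03205 0.22355
step 13 ; theta: 0.15796 -0.54229 0.67480 ; θ̇: -0.00024 0.00231 0.00296 ; p_ee: -0.29189 -0.08383 0.59224 ; tau: -7.75028 10.05048 0.22554
step 14 ; theta: 0.15796 -0.54228 0.67483 ; θ̇: 0.00047 0.00034 0.00293 ; p_ee: -0.29188 -0.08382 0.59224 ; tau: -7.76172 10.06642 0.22733
step 15 ; theta: 0.15797 -0.54228 0.67486 ; θ̇: 0.00106 -0.00130 0.00280 ; p_ee: -0.29189 -0.08381 0.59224 ; tau: -7.77161 10.08023 0.22892
step 16 ; theta: 0.15798 -0.54230 0.67489 ; θ̇: 0.00154 -0.00266 0.00263 ; p_ee: -0.29190 -0.08382 0.59223 ; tau: 56.08189 -44.51278 -3.84209
step 17 ; theta: 0.20192 -0.51402 0.64439 ; θ̇: 8.95636 5.76371 -5.90343 ; p_ee: -0.29499 -0.08450 0.59325 ; tau: -17.02083 18.41038 0.85175
step 18 ; theta: 0.28348 -0.46246 0.59673 ; θ̇: 7.24895 4.47613 -3.68065 ; p_ee: -0.30035 -0.08572 0.59462 ; tau: -15.81218 18.15141 0.89116
step 19 ; theta: 0.34783 -0.42359 0.56791 ; θ̇: 5.57155 3.26795 -2.15475 ; p_ee: -0.30466 -0.08673 0.59497 ; tau: -14.77656 17.61995 0.94703
step 20 ; theta: 0.39619 -0.39604 0.55148 ; θ̇: 4.09559 2.24274 -1.19458 ; p_ee: -0.30825 -0.08756 0.59466 ; tau: -13.89397 16.97375 0.99204
step 21 ; theta: 0.43110 -0.37768 0.54261 ; θ̇: 2.90182 1.44378 -0.62211 ; p_ee: -0.31130 -0.08820 0.59396 ; tau: -13.14009 16.30890 1.01632
step 22 ; theta: 0.45544 -0.36627 0.53821 ; θ̇: 1.98557 0.85594 -0.28473 ; p_ee: -0.31391 -0.08869 0.59306 ; tau: -12.49262 15.67369 1.02026
step 23 ; theta: 0.47178 -0.35988 0.53645 ; θ̇: 1.30173 0.43862 -0.08123 ; p_ee: -0.31615 -0.08903 0.59210 ; tau: -11.93339 15.08808 1.00834
step 24 ; theta: 0.48221 -0.35699 0.53631 ; θ̇: 0.79974 0.15086 0.04404 ; p_ee: -0.31806 -0.08925 0.59114 ; tau: -11.44806 14.55777 0.98663
step 25 ; theta: 0.48834 -0.35648 0.53715 ; θ̇: 0.44017 -0.03758 0.11860 ; p_ee: -0.31964 -0.08938 0.59025 ; tau: -11.02531 14.08080 0.96036
step 26 ; theta: 0.49150 -0.35742 0.53855 ; θ̇: 0.19947 -0.14404 0.15931 ; p_ee: -0.32094 -0.08943 0.58946 ; tau: -10.65573 13.64905 0.93100
step 27 ; theta: 0.49260 -0.35921 0.54028 ; θ̇: 0.02427 -0.20994 0.18528 ; p_ee: -0.32196 -0.08943 0.58877 ; tau: -10.33206 13.26512 0.90089
step 28 ; theta: 0.49238 -0.36135 0.54215 ; θ̇: -0.05114 -0.20781 0.18351 ; p_ee: -0.32274 -0.08938 0.58821 ; tau: -10.05877 12.92450 0.87176
step 29 ; theta: 0.49173 -0.36328 0.54392 ; θ̇: -0.08001 -0.17777 0.16969 ; p_ee: -0.32330 -0.08930 0.58778 ; tau: -9.82387 12.62294 0.84531
step 30 ; theta: 0.49081 -0.36492 0.54555 ; θ̇: -0.10397 -0.15102 0.15702 ; p_ee: -0.32366 -0.08919 0.58748 ; tau: -9.61621 12.35606 0.82153
step 31 ; theta: 0.48968 -0.36631 0.54706 ; θ̇: -0.12398 -0.12743 0.14542 ; p_ee: -0.32385 -0.08906 0.58729 ; tau: -9.43256 12.11991 0.80016
step 32 ; theta: 0.48836 -0.36748 0.54846 ; θ̇: -0.14064 -0.10672 0.13479 ; p_ee: -0.32389 -0.08892 0.58720 ; tau: -9.27015 11.91095 0.78093
step 33 ; theta: 0.48688 -0.36846 0.54976 ; θ̇: -0.15445 -0.08862 0.12505 ; p_ee: -0.32381 -0.08876 0.58718 ; tau: -9.12650 11.72607 0.76362
step 34 ; theta: 0.48528 -0.36926 0.55096 ; θ̇: -0.16585 -0.07289 0.11615 ; p_ee: -0.32363 -0.08859 0.58724 ; tau: -8.99943 11.56249 0.74799
step 35 ; theta: 0.48358 -0.36992 0.55208 ; θ̇: -0.17519 -0.05930 0.10804 ; p_ee: -0.32335 -0.08840 0.58735 ; tau: -8.88702 11.41776 0.73386
step 36 ; theta: 0.48179 -0.37045 0.55312 ; θ̇: -0.18284 -0.04766 0.10070 ; p_ee: -0.32300 -0.08821 0.58751 ; tau: -8.78756 11.28974 0.72104
step 37 ; theta: 0.47993 -0.37088 0.55410 ; θ̇: -0.18918 -0.03789 0.09414 ; p_ee: -0.32258 -0.08801 0.58772 ; tau: -8.69954 11.17653 0.70938
step 38 ; theta: 0.47802 -0.37122 0.55501 ; θ̇: -0.19463 -0.02996 0.08840 ; p_ee: -0.32211 -0.08781 0.58796 ; tau: -8.62165 11.07650 0.69873
step 39 ; theta: 0.47605 -0.37148 0.55587 ; θ̇: -0.19956 -0.02386 0.08354 ; p_ee: -0.32160 -0.08761 0.58823
any joint saturated: yes
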